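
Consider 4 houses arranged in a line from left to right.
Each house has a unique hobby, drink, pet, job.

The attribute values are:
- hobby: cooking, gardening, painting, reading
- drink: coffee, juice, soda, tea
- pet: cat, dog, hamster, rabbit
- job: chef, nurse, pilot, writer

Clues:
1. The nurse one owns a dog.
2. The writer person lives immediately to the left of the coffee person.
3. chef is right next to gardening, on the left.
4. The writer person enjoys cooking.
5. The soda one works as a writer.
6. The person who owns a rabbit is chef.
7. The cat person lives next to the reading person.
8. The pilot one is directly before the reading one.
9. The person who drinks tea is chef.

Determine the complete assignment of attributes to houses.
Solution:

House | Hobby | Drink | Pet | Job
---------------------------------
  1   | cooking | soda | hamster | writer
  2   | painting | coffee | cat | pilot
  3   | reading | tea | rabbit | chef
  4   | gardening | juice | dog | nurse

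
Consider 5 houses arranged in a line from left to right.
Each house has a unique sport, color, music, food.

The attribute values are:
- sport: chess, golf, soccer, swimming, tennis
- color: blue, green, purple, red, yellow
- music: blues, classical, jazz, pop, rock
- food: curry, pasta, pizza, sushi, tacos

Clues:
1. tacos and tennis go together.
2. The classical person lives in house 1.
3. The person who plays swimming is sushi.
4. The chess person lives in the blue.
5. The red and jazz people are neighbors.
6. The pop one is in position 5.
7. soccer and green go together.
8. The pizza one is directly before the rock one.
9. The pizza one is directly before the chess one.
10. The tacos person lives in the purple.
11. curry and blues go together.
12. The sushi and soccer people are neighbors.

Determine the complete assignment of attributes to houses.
Solution:

House | Sport | Color | Music | Food
------------------------------------
  1   | swimming | red | classical | sushi
  2   | soccer | green | jazz | pizza
  3   | chess | blue | rock | pasta
  4   | golf | yellow | blues | curry
  5   | tennis | purple | pop | tacos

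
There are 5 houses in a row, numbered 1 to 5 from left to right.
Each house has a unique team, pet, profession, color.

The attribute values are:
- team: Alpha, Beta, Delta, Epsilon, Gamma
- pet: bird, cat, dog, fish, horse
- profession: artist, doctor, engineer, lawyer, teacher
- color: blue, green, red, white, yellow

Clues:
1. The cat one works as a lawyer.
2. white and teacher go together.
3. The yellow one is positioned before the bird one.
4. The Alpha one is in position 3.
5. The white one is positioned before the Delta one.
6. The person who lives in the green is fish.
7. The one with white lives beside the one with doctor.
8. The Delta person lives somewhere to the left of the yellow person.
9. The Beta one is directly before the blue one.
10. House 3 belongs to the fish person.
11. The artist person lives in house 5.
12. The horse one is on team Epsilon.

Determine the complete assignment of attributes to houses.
Solution:

House | Team | Pet | Profession | Color
---------------------------------------
  1   | Epsilon | horse | teacher | white
  2   | Delta | dog | doctor | red
  3   | Alpha | fish | engineer | green
  4   | Beta | cat | lawyer | yellow
  5   | Gamma | bird | artist | blue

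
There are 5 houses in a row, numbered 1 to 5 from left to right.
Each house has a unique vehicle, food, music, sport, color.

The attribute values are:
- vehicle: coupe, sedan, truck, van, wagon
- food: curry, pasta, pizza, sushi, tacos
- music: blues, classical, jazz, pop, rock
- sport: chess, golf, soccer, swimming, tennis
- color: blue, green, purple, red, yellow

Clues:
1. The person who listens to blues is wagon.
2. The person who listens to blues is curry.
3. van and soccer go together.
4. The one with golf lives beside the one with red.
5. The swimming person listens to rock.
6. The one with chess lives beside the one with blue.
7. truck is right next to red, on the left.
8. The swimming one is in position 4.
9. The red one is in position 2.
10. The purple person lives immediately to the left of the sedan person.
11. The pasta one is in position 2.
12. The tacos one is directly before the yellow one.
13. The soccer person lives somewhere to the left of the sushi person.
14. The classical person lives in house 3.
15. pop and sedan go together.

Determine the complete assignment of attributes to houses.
Solution:

House | Vehicle | Food | Music | Sport | Color
----------------------------------------------
  1   | truck | pizza | jazz | golf | purple
  2   | sedan | pasta | pop | chess | red
  3   | van | tacos | classical | soccer | blue
  4   | coupe | sushi | rock | swimming | yellow
  5   | wagon | curry | blues | tennis | green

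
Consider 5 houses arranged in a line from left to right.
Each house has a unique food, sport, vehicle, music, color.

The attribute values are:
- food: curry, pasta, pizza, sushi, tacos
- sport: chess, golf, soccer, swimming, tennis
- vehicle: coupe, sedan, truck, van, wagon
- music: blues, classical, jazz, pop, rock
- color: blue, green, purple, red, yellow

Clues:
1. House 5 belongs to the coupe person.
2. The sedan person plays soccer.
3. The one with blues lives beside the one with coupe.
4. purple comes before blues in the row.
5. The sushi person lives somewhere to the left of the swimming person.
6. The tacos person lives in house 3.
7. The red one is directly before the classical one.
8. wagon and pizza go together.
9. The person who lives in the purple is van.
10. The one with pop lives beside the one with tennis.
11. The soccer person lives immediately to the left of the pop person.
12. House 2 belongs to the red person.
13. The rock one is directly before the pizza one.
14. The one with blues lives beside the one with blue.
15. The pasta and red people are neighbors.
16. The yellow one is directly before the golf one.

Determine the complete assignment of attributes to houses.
Solution:

House | Food | Sport | Vehicle | Music | Color
----------------------------------------------
  1   | pasta | soccer | sedan | rock | yellow
  2   | pizza | golf | wagon | pop | red
  3   | tacos | tennis | van | classical | purple
  4   | sushi | chess | truck | blues | green
  5   | curry | swimming | coupe | jazz | blue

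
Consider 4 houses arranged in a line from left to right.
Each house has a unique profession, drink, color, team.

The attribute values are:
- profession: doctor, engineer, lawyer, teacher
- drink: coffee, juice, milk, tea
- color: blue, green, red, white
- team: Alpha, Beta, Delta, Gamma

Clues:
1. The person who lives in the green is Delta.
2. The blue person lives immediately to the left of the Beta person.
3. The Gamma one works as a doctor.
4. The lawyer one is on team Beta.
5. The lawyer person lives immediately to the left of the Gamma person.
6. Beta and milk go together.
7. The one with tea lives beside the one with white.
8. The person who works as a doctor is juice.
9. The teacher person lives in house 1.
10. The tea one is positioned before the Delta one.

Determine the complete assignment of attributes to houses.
Solution:

House | Profession | Drink | Color | Team
-----------------------------------------
  1   | teacher | tea | blue | Alpha
  2   | lawyer | milk | white | Beta
  3   | doctor | juice | red | Gamma
  4   | engineer | coffee | green | Delta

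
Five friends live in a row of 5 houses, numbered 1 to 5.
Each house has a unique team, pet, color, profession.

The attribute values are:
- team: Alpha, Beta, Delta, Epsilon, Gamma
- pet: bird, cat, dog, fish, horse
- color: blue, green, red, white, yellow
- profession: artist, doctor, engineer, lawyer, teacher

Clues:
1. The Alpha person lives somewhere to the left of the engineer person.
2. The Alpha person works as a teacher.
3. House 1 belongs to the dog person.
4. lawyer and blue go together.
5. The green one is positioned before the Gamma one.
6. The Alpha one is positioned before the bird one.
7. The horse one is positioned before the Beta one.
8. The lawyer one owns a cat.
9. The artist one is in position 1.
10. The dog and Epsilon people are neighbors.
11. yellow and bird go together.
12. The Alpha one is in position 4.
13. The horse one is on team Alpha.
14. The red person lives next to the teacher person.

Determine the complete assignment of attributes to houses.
Solution:

House | Team | Pet | Color | Profession
---------------------------------------
  1   | Delta | dog | green | artist
  2   | Epsilon | cat | blue | lawyer
  3   | Gamma | fish | red | doctor
  4   | Alpha | horse | white | teacher
  5   | Beta | bird | yellow | engineer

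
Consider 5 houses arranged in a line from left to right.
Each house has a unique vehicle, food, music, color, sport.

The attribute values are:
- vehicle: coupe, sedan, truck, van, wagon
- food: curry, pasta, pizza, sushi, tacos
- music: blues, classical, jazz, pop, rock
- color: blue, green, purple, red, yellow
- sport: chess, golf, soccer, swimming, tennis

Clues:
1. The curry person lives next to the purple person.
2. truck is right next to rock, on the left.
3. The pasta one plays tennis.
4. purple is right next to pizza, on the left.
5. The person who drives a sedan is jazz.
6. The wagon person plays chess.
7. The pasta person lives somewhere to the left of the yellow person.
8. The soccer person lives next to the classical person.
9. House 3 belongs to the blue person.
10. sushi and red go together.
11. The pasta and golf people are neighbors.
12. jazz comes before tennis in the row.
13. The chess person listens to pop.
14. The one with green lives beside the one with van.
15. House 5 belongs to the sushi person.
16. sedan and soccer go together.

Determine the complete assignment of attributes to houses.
Solution:

House | Vehicle | Food | Music | Color | Sport
----------------------------------------------
  1   | sedan | curry | jazz | green | soccer
  2   | van | pasta | classical | purple | tennis
  3   | truck | pizza | blues | blue | golf
  4   | coupe | tacos | rock | yellow | swimming
  5   | wagon | sushi | pop | red | chess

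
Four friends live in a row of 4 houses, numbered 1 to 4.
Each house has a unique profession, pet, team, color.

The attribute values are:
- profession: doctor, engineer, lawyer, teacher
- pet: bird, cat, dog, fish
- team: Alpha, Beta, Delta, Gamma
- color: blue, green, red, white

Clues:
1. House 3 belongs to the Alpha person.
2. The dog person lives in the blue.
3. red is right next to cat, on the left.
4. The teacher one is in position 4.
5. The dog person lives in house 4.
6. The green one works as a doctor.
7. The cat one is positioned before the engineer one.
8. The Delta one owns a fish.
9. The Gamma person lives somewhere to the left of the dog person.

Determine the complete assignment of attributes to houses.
Solution:

House | Profession | Pet | Team | Color
---------------------------------------
  1   | lawyer | fish | Delta | red
  2   | doctor | cat | Gamma | green
  3   | engineer | bird | Alpha | white
  4   | teacher | dog | Beta | blue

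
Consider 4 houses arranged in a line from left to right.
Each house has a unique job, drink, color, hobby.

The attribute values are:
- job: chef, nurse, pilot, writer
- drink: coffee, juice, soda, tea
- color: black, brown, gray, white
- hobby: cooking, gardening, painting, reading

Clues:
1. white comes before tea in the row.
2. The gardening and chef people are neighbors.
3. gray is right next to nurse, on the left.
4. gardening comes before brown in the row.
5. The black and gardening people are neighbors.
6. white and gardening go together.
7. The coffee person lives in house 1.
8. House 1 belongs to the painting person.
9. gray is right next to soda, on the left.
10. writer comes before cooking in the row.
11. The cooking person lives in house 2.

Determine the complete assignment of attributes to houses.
Solution:

House | Job | Drink | Color | Hobby
-----------------------------------
  1   | writer | coffee | gray | painting
  2   | nurse | soda | black | cooking
  3   | pilot | juice | white | gardening
  4   | chef | tea | brown | reading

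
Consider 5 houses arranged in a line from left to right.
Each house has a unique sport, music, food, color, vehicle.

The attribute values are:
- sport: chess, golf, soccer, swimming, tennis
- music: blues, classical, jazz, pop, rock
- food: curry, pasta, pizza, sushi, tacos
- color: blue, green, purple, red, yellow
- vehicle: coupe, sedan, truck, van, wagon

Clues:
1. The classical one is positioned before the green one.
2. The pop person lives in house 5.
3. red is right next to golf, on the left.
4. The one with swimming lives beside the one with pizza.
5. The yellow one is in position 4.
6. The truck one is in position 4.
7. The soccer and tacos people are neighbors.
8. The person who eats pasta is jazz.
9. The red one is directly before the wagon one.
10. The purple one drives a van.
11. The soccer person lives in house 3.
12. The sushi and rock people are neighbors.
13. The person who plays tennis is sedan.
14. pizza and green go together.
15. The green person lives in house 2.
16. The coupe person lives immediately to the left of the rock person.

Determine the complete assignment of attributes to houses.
Solution:

House | Sport | Music | Food | Color | Vehicle
----------------------------------------------
  1   | swimming | classical | sushi | red | coupe
  2   | golf | rock | pizza | green | wagon
  3   | soccer | jazz | pasta | purple | van
  4   | chess | blues | tacos | yellow | truck
  5   | tennis | pop | curry | blue | sedan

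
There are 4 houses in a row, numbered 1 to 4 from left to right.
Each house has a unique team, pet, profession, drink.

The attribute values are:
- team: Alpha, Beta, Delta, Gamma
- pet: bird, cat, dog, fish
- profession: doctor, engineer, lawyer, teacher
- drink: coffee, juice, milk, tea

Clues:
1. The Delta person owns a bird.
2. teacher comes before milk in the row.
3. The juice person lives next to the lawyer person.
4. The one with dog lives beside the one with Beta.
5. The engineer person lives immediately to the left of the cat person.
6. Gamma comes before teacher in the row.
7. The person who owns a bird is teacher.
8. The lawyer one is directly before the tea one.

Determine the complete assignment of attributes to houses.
Solution:

House | Team | Pet | Profession | Drink
---------------------------------------
  1   | Gamma | dog | engineer | juice
  2   | Beta | cat | lawyer | coffee
  3   | Delta | bird | teacher | tea
  4   | Alpha | fish | doctor | milk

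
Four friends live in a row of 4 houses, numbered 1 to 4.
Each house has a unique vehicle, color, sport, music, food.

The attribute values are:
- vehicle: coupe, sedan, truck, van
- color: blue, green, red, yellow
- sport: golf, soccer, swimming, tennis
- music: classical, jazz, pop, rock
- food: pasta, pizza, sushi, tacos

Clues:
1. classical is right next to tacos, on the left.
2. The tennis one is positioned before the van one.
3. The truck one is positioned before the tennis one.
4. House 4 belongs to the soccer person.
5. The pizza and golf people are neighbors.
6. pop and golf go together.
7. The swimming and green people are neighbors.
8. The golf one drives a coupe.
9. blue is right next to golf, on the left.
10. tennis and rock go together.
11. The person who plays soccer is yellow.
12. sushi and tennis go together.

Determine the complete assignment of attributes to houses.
Solution:

House | Vehicle | Color | Sport | Music | Food
----------------------------------------------
  1   | truck | blue | swimming | classical | pizza
  2   | coupe | green | golf | pop | tacos
  3   | sedan | red | tennis | rock | sushi
  4   | van | yellow | soccer | jazz | pasta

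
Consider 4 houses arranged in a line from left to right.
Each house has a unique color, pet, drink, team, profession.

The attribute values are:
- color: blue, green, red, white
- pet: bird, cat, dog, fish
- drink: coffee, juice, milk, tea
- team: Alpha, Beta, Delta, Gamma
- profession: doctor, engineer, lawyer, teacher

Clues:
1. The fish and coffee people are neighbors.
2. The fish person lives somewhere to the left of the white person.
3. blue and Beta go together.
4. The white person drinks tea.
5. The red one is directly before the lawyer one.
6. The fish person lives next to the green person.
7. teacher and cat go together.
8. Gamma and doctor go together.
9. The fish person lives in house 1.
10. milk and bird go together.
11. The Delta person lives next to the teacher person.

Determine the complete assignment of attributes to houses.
Solution:

House | Color | Pet | Drink | Team | Profession
-----------------------------------------------
  1   | red | fish | juice | Gamma | doctor
  2   | green | dog | coffee | Delta | lawyer
  3   | white | cat | tea | Alpha | teacher
  4   | blue | bird | milk | Beta | engineer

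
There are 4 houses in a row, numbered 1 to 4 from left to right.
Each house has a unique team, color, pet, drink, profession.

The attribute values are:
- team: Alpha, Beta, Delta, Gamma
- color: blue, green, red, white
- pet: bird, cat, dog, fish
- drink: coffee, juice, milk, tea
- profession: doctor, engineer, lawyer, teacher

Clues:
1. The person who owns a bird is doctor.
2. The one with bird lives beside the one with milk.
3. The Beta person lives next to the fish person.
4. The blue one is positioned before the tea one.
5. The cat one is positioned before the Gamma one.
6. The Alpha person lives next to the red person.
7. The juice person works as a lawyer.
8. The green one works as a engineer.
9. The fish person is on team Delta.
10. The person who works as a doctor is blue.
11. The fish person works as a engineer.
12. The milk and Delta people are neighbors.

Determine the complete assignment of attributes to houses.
Solution:

House | Team | Color | Pet | Drink | Profession
-----------------------------------------------
  1   | Alpha | blue | bird | coffee | doctor
  2   | Beta | red | cat | milk | teacher
  3   | Delta | green | fish | tea | engineer
  4   | Gamma | white | dog | juice | lawyer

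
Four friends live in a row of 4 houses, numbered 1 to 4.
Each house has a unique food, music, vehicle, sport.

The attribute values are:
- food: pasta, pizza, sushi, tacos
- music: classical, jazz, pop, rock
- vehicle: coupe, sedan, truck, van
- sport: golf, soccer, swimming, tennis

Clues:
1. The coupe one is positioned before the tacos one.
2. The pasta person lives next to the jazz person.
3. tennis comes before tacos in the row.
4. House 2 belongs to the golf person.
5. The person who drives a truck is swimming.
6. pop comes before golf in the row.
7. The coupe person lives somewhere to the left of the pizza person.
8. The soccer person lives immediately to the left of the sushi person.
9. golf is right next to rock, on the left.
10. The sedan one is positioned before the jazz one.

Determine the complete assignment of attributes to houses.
Solution:

House | Food | Music | Vehicle | Sport
--------------------------------------
  1   | pasta | pop | sedan | soccer
  2   | sushi | jazz | coupe | golf
  3   | pizza | rock | van | tennis
  4   | tacos | classical | truck | swimming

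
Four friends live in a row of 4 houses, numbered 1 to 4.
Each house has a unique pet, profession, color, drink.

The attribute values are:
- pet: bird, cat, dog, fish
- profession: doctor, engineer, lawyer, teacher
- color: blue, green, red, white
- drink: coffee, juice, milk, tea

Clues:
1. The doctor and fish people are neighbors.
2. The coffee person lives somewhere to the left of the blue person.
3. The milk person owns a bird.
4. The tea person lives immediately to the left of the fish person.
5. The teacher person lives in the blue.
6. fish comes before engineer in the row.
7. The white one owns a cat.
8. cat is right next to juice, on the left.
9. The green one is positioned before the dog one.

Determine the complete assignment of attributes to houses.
Solution:

House | Pet | Profession | Color | Drink
----------------------------------------
  1   | cat | doctor | white | tea
  2   | fish | lawyer | green | juice
  3   | dog | engineer | red | coffee
  4   | bird | teacher | blue | milk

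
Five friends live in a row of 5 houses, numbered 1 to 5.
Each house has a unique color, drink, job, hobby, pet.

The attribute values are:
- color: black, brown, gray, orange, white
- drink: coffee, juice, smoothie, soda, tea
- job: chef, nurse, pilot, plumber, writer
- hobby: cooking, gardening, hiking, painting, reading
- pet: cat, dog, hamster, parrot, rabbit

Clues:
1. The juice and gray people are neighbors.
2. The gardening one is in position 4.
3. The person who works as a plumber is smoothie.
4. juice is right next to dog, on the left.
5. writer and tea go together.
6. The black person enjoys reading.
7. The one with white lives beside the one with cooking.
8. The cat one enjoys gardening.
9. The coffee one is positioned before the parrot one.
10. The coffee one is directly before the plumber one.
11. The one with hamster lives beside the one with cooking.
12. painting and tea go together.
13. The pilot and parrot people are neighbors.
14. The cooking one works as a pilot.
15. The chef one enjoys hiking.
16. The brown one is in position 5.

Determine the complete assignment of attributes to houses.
Solution:

House | Color | Drink | Job | Hobby | Pet
-----------------------------------------
  1   | white | juice | chef | hiking | hamster
  2   | gray | coffee | pilot | cooking | dog
  3   | black | smoothie | plumber | reading | parrot
  4   | orange | soda | nurse | gardening | cat
  5   | brown | tea | writer | painting | rabbit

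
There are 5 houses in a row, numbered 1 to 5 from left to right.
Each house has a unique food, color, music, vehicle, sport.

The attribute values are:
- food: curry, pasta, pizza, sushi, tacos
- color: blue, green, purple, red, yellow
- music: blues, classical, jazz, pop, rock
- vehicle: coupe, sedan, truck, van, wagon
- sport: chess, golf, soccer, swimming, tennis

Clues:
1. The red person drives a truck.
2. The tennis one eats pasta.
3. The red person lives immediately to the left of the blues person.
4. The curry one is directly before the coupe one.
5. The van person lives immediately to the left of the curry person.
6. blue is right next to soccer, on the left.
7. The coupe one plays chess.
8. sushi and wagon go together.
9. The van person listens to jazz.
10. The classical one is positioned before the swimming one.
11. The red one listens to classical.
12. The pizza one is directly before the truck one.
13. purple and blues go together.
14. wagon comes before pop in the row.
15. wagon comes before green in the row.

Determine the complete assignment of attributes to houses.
Solution:

House | Food | Color | Music | Vehicle | Sport
----------------------------------------------
  1   | pizza | blue | jazz | van | golf
  2   | curry | red | classical | truck | soccer
  3   | tacos | purple | blues | coupe | chess
  4   | sushi | yellow | rock | wagon | swimming
  5   | pasta | green | pop | sedan | tennis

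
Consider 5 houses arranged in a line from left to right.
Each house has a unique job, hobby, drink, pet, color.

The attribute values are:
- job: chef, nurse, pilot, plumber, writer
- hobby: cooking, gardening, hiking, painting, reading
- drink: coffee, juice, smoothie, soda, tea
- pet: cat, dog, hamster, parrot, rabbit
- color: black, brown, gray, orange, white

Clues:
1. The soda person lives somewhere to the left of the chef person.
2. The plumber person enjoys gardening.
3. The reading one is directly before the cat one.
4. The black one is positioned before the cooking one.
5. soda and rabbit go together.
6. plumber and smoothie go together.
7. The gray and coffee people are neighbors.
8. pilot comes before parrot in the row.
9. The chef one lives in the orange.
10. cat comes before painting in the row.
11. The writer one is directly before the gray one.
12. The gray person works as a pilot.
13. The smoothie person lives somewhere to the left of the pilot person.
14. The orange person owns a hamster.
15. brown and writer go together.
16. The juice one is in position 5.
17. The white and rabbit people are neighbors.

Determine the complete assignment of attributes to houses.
Solution:

House | Job | Hobby | Drink | Pet | Color
-----------------------------------------
  1   | plumber | gardening | smoothie | dog | white
  2   | writer | reading | soda | rabbit | brown
  3   | pilot | hiking | tea | cat | gray
  4   | nurse | painting | coffee | parrot | black
  5   | chef | cooking | juice | hamster | orange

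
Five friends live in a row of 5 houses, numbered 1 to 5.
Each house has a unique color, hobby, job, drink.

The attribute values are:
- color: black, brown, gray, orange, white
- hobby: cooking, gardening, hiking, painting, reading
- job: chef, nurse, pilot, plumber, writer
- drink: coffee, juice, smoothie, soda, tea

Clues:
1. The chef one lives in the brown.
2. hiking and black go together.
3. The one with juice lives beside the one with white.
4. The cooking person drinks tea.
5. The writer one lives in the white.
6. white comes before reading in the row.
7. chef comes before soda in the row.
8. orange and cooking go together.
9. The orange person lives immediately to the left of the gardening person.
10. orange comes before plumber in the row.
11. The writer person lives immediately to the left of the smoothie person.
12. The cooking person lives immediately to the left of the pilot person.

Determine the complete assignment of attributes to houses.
Solution:

House | Color | Hobby | Job | Drink
-----------------------------------
  1   | orange | cooking | nurse | tea
  2   | gray | gardening | pilot | juice
  3   | white | painting | writer | coffee
  4   | brown | reading | chef | smoothie
  5   | black | hiking | plumber | soda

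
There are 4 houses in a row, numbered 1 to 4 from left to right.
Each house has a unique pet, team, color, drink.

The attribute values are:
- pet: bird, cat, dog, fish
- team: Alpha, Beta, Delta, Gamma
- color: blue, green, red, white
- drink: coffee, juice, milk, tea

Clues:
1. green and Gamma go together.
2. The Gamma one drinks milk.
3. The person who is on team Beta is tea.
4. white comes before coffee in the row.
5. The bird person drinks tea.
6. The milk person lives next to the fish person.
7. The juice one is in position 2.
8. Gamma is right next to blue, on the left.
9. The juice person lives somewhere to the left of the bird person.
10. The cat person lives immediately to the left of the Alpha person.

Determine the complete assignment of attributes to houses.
Solution:

House | Pet | Team | Color | Drink
----------------------------------
  1   | cat | Gamma | green | milk
  2   | fish | Alpha | blue | juice
  3   | bird | Beta | white | tea
  4   | dog | Delta | red | coffee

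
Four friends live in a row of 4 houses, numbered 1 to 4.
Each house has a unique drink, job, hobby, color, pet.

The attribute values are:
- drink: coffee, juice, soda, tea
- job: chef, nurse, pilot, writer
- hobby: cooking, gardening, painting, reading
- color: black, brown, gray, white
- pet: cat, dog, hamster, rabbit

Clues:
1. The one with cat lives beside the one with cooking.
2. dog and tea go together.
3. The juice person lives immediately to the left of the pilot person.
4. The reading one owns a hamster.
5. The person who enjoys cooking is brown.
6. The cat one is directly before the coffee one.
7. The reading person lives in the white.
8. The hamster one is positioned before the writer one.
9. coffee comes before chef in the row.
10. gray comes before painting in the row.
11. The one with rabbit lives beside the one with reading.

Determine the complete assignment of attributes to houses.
Solution:

House | Drink | Job | Hobby | Color | Pet
-----------------------------------------
  1   | juice | nurse | gardening | gray | cat
  2   | coffee | pilot | cooking | brown | rabbit
  3   | soda | chef | reading | white | hamster
  4   | tea | writer | painting | black | dog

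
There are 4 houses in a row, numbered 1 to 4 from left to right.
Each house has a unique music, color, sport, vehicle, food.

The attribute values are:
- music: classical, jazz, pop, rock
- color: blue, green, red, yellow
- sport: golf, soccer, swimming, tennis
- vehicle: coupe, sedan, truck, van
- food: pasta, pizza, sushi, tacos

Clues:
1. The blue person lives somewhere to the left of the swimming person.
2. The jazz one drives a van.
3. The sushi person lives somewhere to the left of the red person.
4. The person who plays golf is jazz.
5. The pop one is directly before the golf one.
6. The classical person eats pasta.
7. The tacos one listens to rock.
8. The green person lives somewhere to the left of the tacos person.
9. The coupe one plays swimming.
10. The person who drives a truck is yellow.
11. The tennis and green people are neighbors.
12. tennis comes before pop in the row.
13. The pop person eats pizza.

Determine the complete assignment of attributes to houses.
Solution:

House | Music | Color | Sport | Vehicle | Food
----------------------------------------------
  1   | classical | yellow | tennis | truck | pasta
  2   | pop | green | soccer | sedan | pizza
  3   | jazz | blue | golf | van | sushi
  4   | rock | red | swimming | coupe | tacos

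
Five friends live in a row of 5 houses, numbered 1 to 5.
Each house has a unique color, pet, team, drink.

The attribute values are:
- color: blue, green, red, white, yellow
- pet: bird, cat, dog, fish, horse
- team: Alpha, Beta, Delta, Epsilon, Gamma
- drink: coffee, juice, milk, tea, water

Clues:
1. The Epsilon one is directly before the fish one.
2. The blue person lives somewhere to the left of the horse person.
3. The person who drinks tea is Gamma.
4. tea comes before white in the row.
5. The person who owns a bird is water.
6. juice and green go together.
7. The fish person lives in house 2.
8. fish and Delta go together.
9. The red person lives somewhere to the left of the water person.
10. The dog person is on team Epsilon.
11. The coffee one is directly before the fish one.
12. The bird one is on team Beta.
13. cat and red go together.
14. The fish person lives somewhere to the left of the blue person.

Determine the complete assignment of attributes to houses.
Solution:

House | Color | Pet | Team | Drink
----------------------------------
  1   | yellow | dog | Epsilon | coffee
  2   | green | fish | Delta | juice
  3   | red | cat | Gamma | tea
  4   | blue | bird | Beta | water
  5   | white | horse | Alpha | milk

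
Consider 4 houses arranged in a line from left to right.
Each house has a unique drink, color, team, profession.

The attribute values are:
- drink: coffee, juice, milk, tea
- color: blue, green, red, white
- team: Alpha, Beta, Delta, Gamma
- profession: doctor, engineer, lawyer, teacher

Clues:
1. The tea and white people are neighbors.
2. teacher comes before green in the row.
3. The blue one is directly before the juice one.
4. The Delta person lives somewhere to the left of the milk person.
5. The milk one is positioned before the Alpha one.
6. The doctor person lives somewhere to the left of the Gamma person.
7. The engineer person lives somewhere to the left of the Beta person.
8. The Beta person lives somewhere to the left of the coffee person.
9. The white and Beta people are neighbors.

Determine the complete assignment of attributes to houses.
Solution:

House | Drink | Color | Team | Profession
-----------------------------------------
  1   | tea | blue | Delta | doctor
  2   | juice | white | Gamma | engineer
  3   | milk | red | Beta | teacher
  4   | coffee | green | Alpha | lawyer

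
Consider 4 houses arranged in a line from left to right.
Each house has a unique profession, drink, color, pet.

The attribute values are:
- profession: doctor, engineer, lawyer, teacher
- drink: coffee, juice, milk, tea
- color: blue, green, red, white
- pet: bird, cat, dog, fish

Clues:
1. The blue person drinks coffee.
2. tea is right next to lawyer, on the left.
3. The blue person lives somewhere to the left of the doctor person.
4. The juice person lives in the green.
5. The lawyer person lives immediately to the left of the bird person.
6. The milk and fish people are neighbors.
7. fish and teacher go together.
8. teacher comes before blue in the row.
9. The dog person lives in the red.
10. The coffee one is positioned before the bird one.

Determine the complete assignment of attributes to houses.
Solution:

House | Profession | Drink | Color | Pet
----------------------------------------
  1   | engineer | milk | red | dog
  2   | teacher | tea | white | fish
  3   | lawyer | coffee | blue | cat
  4   | doctor | juice | green | bird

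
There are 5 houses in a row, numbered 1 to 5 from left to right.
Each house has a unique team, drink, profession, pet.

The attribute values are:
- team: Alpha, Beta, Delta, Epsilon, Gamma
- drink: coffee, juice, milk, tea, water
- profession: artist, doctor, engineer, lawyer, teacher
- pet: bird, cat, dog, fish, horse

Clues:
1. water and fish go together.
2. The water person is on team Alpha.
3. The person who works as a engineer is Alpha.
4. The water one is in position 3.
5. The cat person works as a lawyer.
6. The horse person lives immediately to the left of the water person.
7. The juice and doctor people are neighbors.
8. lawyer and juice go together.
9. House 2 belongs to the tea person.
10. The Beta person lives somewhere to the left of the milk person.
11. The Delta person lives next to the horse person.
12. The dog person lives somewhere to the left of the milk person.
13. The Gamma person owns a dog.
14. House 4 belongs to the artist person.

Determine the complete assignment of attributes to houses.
Solution:

House | Team | Drink | Profession | Pet
---------------------------------------
  1   | Delta | juice | lawyer | cat
  2   | Beta | tea | doctor | horse
  3   | Alpha | water | engineer | fish
  4   | Gamma | coffee | artist | dog
  5   | Epsilon | milk | teacher | bird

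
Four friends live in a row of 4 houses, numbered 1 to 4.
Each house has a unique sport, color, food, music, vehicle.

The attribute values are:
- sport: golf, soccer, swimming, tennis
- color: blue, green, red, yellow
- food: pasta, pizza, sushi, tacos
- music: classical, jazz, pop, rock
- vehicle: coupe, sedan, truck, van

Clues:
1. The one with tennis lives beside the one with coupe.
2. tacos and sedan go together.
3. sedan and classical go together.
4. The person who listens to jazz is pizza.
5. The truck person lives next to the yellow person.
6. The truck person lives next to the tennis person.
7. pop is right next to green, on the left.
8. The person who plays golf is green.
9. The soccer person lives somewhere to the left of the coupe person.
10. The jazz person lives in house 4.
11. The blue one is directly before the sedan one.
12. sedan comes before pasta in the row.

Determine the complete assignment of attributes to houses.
Solution:

House | Sport | Color | Food | Music | Vehicle
----------------------------------------------
  1   | soccer | blue | sushi | rock | truck
  2   | tennis | yellow | tacos | classical | sedan
  3   | swimming | red | pasta | pop | coupe
  4   | golf | green | pizza | jazz | van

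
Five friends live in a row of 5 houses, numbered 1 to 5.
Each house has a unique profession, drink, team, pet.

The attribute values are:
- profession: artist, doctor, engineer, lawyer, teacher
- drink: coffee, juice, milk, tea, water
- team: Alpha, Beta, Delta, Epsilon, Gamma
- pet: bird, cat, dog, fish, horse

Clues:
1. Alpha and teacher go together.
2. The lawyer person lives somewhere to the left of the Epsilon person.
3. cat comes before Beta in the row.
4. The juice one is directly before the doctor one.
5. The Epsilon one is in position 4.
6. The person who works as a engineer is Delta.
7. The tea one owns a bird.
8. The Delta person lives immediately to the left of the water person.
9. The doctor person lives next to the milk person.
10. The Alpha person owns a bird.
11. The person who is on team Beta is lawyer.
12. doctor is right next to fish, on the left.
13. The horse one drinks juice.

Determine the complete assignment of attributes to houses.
Solution:

House | Profession | Drink | Team | Pet
---------------------------------------
  1   | engineer | juice | Delta | horse
  2   | doctor | water | Gamma | cat
  3   | lawyer | milk | Beta | fish
  4   | artist | coffee | Epsilon | dog
  5   | teacher | tea | Alpha | bird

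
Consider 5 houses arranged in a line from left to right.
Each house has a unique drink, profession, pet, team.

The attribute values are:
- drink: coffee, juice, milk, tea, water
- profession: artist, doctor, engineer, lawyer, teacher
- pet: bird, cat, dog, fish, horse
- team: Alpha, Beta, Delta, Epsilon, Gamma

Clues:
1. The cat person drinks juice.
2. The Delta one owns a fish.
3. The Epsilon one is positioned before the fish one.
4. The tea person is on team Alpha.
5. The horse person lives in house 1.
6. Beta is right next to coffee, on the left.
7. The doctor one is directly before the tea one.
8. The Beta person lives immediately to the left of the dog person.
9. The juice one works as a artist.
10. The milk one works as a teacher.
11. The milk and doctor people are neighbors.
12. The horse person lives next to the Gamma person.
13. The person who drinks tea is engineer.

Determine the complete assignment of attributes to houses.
Solution:

House | Drink | Profession | Pet | Team
---------------------------------------
  1   | milk | teacher | horse | Beta
  2   | coffee | doctor | dog | Gamma
  3   | tea | engineer | bird | Alpha
  4   | juice | artist | cat | Epsilon
  5   | water | lawyer | fish | Delta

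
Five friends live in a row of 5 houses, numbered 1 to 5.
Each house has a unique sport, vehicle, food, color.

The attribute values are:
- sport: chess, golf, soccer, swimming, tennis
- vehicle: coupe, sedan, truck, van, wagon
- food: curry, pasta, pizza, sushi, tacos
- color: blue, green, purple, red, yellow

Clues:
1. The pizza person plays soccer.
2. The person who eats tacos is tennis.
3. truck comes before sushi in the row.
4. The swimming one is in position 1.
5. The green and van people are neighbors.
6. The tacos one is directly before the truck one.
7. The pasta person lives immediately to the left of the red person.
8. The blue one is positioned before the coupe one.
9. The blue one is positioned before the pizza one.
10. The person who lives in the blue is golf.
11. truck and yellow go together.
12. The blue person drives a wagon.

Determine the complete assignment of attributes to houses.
Solution:

House | Sport | Vehicle | Food | Color
--------------------------------------
  1   | swimming | sedan | pasta | green
  2   | tennis | van | tacos | red
  3   | chess | truck | curry | yellow
  4   | golf | wagon | sushi | blue
  5   | soccer | coupe | pizza | purple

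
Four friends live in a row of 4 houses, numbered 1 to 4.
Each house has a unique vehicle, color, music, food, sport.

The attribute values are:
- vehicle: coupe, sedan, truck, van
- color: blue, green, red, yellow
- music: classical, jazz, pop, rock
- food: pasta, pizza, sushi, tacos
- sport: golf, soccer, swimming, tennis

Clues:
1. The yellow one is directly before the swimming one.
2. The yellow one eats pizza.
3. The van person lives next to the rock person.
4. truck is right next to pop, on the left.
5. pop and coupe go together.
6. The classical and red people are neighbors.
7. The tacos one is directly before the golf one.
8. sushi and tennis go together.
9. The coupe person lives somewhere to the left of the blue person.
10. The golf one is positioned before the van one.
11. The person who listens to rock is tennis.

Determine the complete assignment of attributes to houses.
Solution:

House | Vehicle | Color | Music | Food | Sport
----------------------------------------------
  1   | truck | green | jazz | tacos | soccer
  2   | coupe | yellow | pop | pizza | golf
  3   | van | blue | classical | pasta | swimming
  4   | sedan | red | rock | sushi | tennis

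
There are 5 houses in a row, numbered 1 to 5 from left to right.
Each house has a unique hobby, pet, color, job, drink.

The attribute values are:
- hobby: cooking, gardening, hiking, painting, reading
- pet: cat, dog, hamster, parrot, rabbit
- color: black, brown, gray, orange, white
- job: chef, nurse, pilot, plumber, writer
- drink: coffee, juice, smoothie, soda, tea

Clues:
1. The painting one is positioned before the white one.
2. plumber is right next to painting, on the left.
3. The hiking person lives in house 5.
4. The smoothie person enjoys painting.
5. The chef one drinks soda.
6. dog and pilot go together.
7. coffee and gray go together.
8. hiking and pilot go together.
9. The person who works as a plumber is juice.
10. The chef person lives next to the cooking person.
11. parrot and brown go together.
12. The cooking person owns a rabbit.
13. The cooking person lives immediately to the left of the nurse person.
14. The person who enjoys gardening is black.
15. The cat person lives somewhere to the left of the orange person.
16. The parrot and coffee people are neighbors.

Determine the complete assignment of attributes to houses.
Solution:

House | Hobby | Pet | Color | Job | Drink
-----------------------------------------
  1   | gardening | cat | black | chef | soda
  2   | cooking | rabbit | orange | plumber | juice
  3   | painting | parrot | brown | nurse | smoothie
  4   | reading | hamster | gray | writer | coffee
  5   | hiking | dog | white | pilot | tea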